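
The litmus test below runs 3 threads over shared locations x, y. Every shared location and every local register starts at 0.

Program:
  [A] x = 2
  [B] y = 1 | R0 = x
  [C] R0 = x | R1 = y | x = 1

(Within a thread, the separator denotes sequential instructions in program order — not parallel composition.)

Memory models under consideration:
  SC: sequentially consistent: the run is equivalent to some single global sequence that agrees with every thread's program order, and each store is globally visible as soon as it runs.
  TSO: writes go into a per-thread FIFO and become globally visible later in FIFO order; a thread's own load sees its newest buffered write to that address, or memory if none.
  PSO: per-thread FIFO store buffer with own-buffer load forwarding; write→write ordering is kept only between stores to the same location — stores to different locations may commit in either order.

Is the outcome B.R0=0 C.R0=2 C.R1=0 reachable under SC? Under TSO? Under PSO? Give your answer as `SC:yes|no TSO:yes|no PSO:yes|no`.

SC:no TSO:yes PSO:yes

outcome vector order: (B.R0,C.R0,C.R1)
SC (11): (0,0,0), (0,0,1), (0,2,1), (1,0,0), (1,0,1), (1,2,0), (1,2,1), (2,0,0), (2,0,1), (2,2,0), (2,2,1)
TSO (12): (0,0,0), (0,0,1), (0,2,0), (0,2,1), (1,0,0), (1,0,1), (1,2,0), (1,2,1), (2,0,0), (2,0,1), (2,2,0), (2,2,1)
PSO (12): (0,0,0), (0,0,1), (0,2,0), (0,2,1), (1,0,0), (1,0,1), (1,2,0), (1,2,1), (2,0,0), (2,0,1), (2,2,0), (2,2,1)
target (0,2,0) ∈ {TSO,PSO}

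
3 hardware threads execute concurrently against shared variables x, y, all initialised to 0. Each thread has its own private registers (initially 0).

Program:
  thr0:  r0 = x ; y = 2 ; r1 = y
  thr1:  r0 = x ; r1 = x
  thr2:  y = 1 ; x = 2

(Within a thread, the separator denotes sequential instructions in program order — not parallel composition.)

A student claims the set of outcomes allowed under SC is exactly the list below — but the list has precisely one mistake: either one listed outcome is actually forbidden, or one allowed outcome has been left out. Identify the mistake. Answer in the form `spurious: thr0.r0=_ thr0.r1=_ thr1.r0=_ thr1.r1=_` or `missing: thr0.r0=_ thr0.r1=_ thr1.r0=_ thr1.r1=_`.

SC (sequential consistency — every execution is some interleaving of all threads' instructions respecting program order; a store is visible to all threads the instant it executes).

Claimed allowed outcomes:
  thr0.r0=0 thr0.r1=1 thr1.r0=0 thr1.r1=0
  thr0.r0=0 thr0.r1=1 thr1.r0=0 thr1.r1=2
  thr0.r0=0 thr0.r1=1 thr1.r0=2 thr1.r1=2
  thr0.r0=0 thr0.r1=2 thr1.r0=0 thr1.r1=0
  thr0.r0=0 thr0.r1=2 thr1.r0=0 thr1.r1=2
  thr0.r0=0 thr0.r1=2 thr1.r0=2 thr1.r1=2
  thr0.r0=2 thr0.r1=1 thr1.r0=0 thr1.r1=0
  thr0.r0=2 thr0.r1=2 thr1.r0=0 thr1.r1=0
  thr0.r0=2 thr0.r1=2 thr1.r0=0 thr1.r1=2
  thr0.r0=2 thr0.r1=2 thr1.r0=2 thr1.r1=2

spurious: thr0.r0=2 thr0.r1=1 thr1.r0=0 thr1.r1=0

outcome vector order: (thr0.r0,thr0.r1,thr1.r0,thr1.r1)
SC (9): 0100; 0102; 0122; 0200; 0202; 0222; 2200; 2202; 2222
claimed∖SC = {2100}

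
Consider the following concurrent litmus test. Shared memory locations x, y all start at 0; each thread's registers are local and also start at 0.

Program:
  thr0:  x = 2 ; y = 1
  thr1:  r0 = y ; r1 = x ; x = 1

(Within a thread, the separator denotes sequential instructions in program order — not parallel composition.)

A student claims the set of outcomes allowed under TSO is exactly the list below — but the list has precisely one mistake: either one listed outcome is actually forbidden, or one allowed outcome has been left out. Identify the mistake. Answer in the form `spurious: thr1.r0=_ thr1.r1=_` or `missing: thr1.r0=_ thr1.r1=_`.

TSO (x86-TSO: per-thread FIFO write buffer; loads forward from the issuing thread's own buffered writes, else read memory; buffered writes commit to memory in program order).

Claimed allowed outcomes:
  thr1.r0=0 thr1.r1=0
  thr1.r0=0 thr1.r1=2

missing: thr1.r0=1 thr1.r1=2

outcome vector order: (thr1.r0,thr1.r1)
TSO: 3 outcomes — {(0,0); (0,2); (1,2)}
TSO∖claimed = {(1,2)}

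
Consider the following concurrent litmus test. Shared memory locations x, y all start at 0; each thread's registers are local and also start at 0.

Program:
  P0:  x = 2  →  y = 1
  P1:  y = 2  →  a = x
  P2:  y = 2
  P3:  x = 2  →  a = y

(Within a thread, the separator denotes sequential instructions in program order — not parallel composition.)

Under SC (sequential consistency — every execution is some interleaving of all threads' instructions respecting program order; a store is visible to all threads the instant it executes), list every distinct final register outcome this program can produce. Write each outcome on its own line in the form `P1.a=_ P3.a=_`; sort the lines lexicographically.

outcome vector order: (P1.a,P3.a)
|SC outcomes| = 5

P1.a=0 P3.a=1
P1.a=0 P3.a=2
P1.a=2 P3.a=0
P1.a=2 P3.a=1
P1.a=2 P3.a=2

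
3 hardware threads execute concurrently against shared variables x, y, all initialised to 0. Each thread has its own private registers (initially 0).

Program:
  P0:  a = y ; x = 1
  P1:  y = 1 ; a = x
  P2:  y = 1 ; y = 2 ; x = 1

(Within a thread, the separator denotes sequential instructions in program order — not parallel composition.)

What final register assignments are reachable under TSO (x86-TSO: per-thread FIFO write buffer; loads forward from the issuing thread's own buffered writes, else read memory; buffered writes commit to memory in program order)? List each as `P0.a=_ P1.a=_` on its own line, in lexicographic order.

outcome vector order: (P0.a,P1.a)
|TSO outcomes| = 6

P0.a=0 P1.a=0
P0.a=0 P1.a=1
P0.a=1 P1.a=0
P0.a=1 P1.a=1
P0.a=2 P1.a=0
P0.a=2 P1.a=1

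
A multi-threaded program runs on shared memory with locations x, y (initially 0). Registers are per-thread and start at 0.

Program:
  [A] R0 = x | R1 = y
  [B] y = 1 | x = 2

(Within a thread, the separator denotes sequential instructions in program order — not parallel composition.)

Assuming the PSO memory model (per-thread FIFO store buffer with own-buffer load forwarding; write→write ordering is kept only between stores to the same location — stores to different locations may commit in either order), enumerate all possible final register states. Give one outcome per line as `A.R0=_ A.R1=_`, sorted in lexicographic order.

outcome vector order: (A.R0,A.R1)
|PSO outcomes| = 4

A.R0=0 A.R1=0
A.R0=0 A.R1=1
A.R0=2 A.R1=0
A.R0=2 A.R1=1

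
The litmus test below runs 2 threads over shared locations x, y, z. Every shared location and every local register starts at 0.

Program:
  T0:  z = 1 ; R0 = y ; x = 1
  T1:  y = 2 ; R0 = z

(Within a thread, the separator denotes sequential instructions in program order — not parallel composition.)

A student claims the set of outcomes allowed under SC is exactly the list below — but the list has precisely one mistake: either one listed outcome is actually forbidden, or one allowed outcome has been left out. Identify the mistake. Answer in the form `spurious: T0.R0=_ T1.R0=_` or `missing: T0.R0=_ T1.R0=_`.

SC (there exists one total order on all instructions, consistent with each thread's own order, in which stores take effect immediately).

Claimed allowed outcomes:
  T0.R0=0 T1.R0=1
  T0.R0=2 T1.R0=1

missing: T0.R0=2 T1.R0=0

outcome vector order: (T0.R0,T1.R0)
[SC] allowed = {0/1, 2/0, 2/1}
SC∖claimed = {2/0}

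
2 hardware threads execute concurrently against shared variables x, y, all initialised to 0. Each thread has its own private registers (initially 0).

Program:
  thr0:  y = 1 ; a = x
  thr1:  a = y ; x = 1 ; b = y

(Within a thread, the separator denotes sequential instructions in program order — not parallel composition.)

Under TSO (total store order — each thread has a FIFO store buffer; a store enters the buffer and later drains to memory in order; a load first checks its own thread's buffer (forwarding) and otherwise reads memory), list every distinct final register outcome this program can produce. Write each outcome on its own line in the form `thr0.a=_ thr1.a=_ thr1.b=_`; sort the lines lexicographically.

thr0.a=0 thr1.a=0 thr1.b=0
thr0.a=0 thr1.a=0 thr1.b=1
thr0.a=0 thr1.a=1 thr1.b=1
thr0.a=1 thr1.a=0 thr1.b=0
thr0.a=1 thr1.a=0 thr1.b=1
thr0.a=1 thr1.a=1 thr1.b=1

outcome vector order: (thr0.a,thr1.a,thr1.b)
|TSO outcomes| = 6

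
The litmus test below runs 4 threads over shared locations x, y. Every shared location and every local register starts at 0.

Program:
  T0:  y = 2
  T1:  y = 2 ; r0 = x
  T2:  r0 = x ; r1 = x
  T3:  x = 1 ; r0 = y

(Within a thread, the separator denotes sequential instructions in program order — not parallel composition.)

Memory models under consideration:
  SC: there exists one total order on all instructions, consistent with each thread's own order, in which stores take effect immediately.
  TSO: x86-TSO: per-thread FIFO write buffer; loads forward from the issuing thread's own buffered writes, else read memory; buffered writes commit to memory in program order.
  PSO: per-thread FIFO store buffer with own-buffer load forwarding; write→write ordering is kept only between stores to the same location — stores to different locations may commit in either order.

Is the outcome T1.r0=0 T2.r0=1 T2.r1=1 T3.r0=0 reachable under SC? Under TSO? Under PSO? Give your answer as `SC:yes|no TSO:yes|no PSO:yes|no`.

SC:no TSO:yes PSO:yes

outcome vector order: (T1.r0,T2.r0,T2.r1,T3.r0)
SC (9): 0002 0012 0112 1000 1002 1010 1012 1110 1112
TSO (12): 0000 0002 0010 0012 0110 0112 1000 1002 1010 1012 1110 1112
PSO (12): 0000 0002 0010 0012 0110 0112 1000 1002 1010 1012 1110 1112
target 0110 ∈ {TSO,PSO}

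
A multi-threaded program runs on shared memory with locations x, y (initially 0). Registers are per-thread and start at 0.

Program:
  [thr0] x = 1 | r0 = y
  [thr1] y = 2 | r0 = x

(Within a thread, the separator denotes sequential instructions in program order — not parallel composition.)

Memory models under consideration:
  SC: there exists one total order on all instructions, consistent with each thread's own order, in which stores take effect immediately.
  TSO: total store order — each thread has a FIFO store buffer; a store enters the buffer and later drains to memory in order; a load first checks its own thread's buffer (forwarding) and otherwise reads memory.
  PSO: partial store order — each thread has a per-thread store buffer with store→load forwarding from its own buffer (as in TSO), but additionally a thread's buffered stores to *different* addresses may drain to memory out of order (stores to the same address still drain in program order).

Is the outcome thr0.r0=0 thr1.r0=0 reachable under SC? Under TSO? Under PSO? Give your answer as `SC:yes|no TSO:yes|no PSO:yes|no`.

SC:no TSO:yes PSO:yes

outcome vector order: (thr0.r0,thr1.r0)
SC (3): <0 1>, <2 0>, <2 1>
TSO (4): <0 0>, <0 1>, <2 0>, <2 1>
PSO (4): <0 0>, <0 1>, <2 0>, <2 1>
target <0 0> ∈ {TSO,PSO}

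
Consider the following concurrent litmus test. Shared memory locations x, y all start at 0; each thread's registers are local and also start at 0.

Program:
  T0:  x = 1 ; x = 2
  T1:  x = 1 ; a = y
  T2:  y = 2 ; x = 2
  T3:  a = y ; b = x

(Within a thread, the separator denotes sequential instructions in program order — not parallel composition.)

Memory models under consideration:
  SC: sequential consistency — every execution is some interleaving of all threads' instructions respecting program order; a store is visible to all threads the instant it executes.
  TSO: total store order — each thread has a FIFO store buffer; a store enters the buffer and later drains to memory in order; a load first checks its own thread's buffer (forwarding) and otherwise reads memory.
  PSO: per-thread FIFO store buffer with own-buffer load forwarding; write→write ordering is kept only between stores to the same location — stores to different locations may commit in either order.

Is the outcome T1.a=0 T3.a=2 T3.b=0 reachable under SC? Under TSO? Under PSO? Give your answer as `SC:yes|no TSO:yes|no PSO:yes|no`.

outcome vector order: (T1.a,T3.a,T3.b)
SC: 11 outcomes — {000, 001, 002, 021, 022, 200, 201, 202, 220, 221, 222}
TSO: 12 outcomes — {000, 001, 002, 020, 021, 022, 200, 201, 202, 220, 221, 222}
PSO: 12 outcomes — {000, 001, 002, 020, 021, 022, 200, 201, 202, 220, 221, 222}
target 020 ∈ {TSO,PSO}

SC:no TSO:yes PSO:yes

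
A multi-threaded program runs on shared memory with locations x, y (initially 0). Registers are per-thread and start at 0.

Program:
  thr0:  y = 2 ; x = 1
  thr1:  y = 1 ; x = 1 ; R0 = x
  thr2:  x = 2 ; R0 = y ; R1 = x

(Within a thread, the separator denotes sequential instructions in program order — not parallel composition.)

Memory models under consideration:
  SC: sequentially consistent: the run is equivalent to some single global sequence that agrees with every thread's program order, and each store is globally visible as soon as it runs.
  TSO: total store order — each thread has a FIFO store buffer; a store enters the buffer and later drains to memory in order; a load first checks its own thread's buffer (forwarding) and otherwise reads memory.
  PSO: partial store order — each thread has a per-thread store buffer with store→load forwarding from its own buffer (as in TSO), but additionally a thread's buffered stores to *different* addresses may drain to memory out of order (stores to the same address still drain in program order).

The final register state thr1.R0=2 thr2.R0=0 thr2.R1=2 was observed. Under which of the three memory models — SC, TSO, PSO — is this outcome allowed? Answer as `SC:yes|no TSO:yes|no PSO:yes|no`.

SC:no TSO:yes PSO:yes

outcome vector order: (thr1.R0,thr2.R0,thr2.R1)
under SC → 101; 102; 111; 112; 121; 122; 211; 212; 221; 222
under TSO → 101; 102; 111; 112; 121; 122; 201; 202; 211; 212; 221; 222
under PSO → 101; 102; 111; 112; 121; 122; 201; 202; 211; 212; 221; 222
target 202 ∈ {TSO,PSO}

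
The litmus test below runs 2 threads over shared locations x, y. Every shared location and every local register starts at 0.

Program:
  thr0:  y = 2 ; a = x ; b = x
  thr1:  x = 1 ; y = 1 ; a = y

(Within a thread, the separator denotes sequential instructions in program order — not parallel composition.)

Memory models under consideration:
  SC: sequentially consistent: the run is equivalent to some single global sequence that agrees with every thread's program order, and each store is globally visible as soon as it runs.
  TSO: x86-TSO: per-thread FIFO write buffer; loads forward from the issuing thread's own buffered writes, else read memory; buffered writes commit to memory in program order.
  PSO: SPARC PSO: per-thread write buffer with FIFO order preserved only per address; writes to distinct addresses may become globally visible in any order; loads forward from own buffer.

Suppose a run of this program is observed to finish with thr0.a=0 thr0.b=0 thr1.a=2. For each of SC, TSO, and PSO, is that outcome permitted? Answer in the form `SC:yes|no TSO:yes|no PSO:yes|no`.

outcome vector order: (thr0.a,thr0.b,thr1.a)
under SC → 0/0/1 0/1/1 1/1/1 1/1/2
under TSO → 0/0/1 0/0/2 0/1/1 0/1/2 1/1/1 1/1/2
under PSO → 0/0/1 0/0/2 0/1/1 0/1/2 1/1/1 1/1/2
target 0/0/2 ∈ {TSO,PSO}

SC:no TSO:yes PSO:yes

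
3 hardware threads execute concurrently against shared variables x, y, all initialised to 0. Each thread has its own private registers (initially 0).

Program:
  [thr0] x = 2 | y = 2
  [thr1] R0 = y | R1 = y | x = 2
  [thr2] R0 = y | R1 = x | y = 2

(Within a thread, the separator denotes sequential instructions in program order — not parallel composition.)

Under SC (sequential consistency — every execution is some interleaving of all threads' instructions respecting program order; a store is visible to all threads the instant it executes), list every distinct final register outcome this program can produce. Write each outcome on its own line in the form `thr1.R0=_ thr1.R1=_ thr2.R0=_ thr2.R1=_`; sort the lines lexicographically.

outcome vector order: (thr1.R0,thr1.R1,thr2.R0,thr2.R1)
|SC outcomes| = 9

thr1.R0=0 thr1.R1=0 thr2.R0=0 thr2.R1=0
thr1.R0=0 thr1.R1=0 thr2.R0=0 thr2.R1=2
thr1.R0=0 thr1.R1=0 thr2.R0=2 thr2.R1=2
thr1.R0=0 thr1.R1=2 thr2.R0=0 thr2.R1=0
thr1.R0=0 thr1.R1=2 thr2.R0=0 thr2.R1=2
thr1.R0=0 thr1.R1=2 thr2.R0=2 thr2.R1=2
thr1.R0=2 thr1.R1=2 thr2.R0=0 thr2.R1=0
thr1.R0=2 thr1.R1=2 thr2.R0=0 thr2.R1=2
thr1.R0=2 thr1.R1=2 thr2.R0=2 thr2.R1=2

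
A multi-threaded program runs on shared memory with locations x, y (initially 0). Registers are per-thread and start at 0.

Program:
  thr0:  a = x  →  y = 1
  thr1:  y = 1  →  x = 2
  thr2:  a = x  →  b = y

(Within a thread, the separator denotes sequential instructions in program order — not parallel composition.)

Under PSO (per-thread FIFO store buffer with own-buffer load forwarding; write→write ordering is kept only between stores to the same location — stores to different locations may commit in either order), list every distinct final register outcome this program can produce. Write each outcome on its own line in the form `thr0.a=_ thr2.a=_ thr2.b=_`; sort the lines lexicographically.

thr0.a=0 thr2.a=0 thr2.b=0
thr0.a=0 thr2.a=0 thr2.b=1
thr0.a=0 thr2.a=2 thr2.b=0
thr0.a=0 thr2.a=2 thr2.b=1
thr0.a=2 thr2.a=0 thr2.b=0
thr0.a=2 thr2.a=0 thr2.b=1
thr0.a=2 thr2.a=2 thr2.b=0
thr0.a=2 thr2.a=2 thr2.b=1

outcome vector order: (thr0.a,thr2.a,thr2.b)
|PSO outcomes| = 8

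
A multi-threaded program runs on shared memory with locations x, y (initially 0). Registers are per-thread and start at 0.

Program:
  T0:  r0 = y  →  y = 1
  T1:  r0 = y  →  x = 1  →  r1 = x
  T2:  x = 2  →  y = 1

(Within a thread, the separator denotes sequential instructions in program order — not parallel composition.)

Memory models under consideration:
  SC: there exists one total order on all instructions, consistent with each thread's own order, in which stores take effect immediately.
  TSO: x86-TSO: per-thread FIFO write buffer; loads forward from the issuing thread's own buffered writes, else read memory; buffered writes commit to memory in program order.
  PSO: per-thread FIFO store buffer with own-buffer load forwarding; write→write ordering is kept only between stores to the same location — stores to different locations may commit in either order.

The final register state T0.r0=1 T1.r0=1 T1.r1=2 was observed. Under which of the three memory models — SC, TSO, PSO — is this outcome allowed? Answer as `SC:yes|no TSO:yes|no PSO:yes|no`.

SC:no TSO:no PSO:yes

outcome vector order: (T0.r0,T1.r0,T1.r1)
[SC] allowed = {(0,0,1) (0,0,2) (0,1,1) (0,1,2) (1,0,1) (1,0,2) (1,1,1)}
[TSO] allowed = {(0,0,1) (0,0,2) (0,1,1) (0,1,2) (1,0,1) (1,0,2) (1,1,1)}
[PSO] allowed = {(0,0,1) (0,0,2) (0,1,1) (0,1,2) (1,0,1) (1,0,2) (1,1,1) (1,1,2)}
target (1,1,2) ∈ {PSO}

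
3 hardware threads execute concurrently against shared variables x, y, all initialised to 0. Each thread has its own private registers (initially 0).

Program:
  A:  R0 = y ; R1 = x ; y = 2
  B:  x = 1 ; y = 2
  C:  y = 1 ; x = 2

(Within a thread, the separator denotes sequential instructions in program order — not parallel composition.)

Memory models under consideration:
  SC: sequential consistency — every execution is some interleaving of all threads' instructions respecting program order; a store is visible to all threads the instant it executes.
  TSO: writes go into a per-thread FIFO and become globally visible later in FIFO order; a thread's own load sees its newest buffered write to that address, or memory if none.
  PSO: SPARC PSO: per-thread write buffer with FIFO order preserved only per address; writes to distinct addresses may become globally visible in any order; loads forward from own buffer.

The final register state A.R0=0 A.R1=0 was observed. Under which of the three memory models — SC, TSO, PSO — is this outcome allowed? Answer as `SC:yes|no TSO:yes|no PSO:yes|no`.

SC:yes TSO:yes PSO:yes

outcome vector order: (A.R0,A.R1)
under SC → 0/0, 0/1, 0/2, 1/0, 1/1, 1/2, 2/1, 2/2
under TSO → 0/0, 0/1, 0/2, 1/0, 1/1, 1/2, 2/1, 2/2
under PSO → 0/0, 0/1, 0/2, 1/0, 1/1, 1/2, 2/0, 2/1, 2/2
target 0/0 ∈ {SC,TSO,PSO}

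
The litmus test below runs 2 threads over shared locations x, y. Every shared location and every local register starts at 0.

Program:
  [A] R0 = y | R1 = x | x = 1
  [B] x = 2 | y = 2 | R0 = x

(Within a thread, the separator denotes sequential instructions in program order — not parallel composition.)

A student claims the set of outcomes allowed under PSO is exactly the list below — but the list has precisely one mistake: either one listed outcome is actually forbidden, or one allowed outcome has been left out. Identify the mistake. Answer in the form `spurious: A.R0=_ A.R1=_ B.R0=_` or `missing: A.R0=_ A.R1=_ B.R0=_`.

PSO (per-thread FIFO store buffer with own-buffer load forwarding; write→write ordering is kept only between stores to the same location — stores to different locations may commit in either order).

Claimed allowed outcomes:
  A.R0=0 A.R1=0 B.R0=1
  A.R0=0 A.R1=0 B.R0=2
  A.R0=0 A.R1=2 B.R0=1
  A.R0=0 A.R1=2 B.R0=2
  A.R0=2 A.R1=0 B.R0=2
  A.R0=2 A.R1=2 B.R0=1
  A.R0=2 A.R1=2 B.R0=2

missing: A.R0=2 A.R1=0 B.R0=1

outcome vector order: (A.R0,A.R1,B.R0)
PSO: 8 outcomes — {<0 0 1>; <0 0 2>; <0 2 1>; <0 2 2>; <2 0 1>; <2 0 2>; <2 2 1>; <2 2 2>}
PSO∖claimed = {<2 0 1>}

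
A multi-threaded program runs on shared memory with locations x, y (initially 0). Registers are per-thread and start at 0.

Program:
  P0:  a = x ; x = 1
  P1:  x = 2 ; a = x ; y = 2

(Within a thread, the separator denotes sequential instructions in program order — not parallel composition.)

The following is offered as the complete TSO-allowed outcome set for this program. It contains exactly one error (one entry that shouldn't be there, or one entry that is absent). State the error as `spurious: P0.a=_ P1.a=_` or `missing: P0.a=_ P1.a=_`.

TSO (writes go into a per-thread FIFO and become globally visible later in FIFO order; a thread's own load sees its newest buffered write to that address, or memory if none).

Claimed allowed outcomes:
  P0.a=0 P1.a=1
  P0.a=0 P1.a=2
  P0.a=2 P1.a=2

outcome vector order: (P0.a,P1.a)
[TSO] allowed = {01; 02; 21; 22}
TSO∖claimed = {21}

missing: P0.a=2 P1.a=1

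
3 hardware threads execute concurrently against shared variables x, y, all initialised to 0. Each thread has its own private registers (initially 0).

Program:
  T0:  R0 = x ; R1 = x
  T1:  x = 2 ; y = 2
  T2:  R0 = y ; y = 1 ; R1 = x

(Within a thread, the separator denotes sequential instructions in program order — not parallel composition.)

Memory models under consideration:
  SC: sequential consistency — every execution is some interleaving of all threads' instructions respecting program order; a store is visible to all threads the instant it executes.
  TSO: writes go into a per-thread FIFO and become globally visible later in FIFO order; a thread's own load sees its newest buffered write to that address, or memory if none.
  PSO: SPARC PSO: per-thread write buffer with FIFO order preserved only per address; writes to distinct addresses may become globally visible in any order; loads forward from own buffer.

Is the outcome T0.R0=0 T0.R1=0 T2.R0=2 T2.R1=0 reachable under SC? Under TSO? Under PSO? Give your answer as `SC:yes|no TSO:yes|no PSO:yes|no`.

SC:no TSO:no PSO:yes

outcome vector order: (T0.R0,T0.R1,T2.R0,T2.R1)
[SC] allowed = {0000; 0002; 0022; 0200; 0202; 0222; 2200; 2202; 2222}
[TSO] allowed = {0000; 0002; 0022; 0200; 0202; 0222; 2200; 2202; 2222}
[PSO] allowed = {0000; 0002; 0020; 0022; 0200; 0202; 0220; 0222; 2200; 2202; 2220; 2222}
target 0020 ∈ {PSO}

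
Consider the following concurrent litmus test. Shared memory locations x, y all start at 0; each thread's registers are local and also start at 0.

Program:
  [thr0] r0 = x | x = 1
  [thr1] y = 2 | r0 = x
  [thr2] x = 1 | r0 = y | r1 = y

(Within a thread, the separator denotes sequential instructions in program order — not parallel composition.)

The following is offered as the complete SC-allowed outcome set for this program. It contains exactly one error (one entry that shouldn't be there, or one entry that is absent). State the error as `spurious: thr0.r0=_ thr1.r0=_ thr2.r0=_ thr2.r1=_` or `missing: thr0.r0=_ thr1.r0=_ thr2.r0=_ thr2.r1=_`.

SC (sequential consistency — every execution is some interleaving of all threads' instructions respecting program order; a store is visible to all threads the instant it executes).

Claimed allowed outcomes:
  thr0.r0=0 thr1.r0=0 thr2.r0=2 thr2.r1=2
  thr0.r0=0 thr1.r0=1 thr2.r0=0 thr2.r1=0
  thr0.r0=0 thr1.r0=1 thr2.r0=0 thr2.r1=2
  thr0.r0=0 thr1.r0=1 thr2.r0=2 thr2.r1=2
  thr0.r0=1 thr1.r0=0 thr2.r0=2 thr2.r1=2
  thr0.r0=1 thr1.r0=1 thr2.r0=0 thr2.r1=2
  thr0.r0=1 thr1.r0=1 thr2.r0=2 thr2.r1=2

outcome vector order: (thr0.r0,thr1.r0,thr2.r0,thr2.r1)
under SC → 0/0/2/2; 0/1/0/0; 0/1/0/2; 0/1/2/2; 1/0/2/2; 1/1/0/0; 1/1/0/2; 1/1/2/2
SC∖claimed = {1/1/0/0}

missing: thr0.r0=1 thr1.r0=1 thr2.r0=0 thr2.r1=0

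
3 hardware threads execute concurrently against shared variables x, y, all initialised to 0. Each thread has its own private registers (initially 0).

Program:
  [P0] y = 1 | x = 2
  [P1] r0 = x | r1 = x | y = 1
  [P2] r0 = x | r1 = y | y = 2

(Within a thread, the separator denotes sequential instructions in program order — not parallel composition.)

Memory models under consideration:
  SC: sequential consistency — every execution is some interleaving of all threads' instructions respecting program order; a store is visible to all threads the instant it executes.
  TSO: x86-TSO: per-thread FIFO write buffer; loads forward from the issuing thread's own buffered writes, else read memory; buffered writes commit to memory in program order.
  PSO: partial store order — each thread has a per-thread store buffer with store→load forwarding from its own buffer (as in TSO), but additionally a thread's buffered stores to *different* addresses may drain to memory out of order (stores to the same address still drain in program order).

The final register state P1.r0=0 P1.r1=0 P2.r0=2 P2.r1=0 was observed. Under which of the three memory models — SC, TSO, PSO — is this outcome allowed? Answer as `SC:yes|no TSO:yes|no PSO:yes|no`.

SC:no TSO:no PSO:yes

outcome vector order: (P1.r0,P1.r1,P2.r0,P2.r1)
under SC → (0,0,0,0); (0,0,0,1); (0,0,2,1); (0,2,0,0); (0,2,0,1); (0,2,2,1); (2,2,0,0); (2,2,0,1); (2,2,2,1)
under TSO → (0,0,0,0); (0,0,0,1); (0,0,2,1); (0,2,0,0); (0,2,0,1); (0,2,2,1); (2,2,0,0); (2,2,0,1); (2,2,2,1)
under PSO → (0,0,0,0); (0,0,0,1); (0,0,2,0); (0,0,2,1); (0,2,0,0); (0,2,0,1); (0,2,2,0); (0,2,2,1); (2,2,0,0); (2,2,0,1); (2,2,2,0); (2,2,2,1)
target (0,0,2,0) ∈ {PSO}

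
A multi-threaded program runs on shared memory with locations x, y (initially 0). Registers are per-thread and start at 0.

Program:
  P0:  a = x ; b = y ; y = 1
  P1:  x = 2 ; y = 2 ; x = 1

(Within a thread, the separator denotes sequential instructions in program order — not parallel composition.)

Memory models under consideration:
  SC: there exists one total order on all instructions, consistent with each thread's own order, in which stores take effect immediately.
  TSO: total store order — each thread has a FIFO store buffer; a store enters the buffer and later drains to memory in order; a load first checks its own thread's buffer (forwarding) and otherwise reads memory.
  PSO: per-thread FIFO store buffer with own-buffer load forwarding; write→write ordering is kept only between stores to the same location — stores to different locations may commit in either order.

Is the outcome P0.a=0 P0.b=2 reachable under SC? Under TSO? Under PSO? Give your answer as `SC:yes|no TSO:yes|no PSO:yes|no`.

SC:yes TSO:yes PSO:yes

outcome vector order: (P0.a,P0.b)
under SC → 00; 02; 12; 20; 22
under TSO → 00; 02; 12; 20; 22
under PSO → 00; 02; 10; 12; 20; 22
target 02 ∈ {SC,TSO,PSO}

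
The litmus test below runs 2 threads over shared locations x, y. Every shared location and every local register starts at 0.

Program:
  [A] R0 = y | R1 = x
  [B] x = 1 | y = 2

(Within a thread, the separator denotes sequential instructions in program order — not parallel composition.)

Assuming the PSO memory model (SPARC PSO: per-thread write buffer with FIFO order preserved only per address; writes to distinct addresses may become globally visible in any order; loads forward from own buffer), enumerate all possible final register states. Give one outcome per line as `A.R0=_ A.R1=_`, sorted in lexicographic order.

A.R0=0 A.R1=0
A.R0=0 A.R1=1
A.R0=2 A.R1=0
A.R0=2 A.R1=1

outcome vector order: (A.R0,A.R1)
|PSO outcomes| = 4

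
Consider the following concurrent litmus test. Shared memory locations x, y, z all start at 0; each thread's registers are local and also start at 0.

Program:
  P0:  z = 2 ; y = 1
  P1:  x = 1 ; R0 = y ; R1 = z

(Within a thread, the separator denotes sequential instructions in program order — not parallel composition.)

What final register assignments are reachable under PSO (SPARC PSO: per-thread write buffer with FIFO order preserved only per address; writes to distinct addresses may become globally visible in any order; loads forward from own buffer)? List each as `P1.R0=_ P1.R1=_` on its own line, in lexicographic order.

outcome vector order: (P1.R0,P1.R1)
|PSO outcomes| = 4

P1.R0=0 P1.R1=0
P1.R0=0 P1.R1=2
P1.R0=1 P1.R1=0
P1.R0=1 P1.R1=2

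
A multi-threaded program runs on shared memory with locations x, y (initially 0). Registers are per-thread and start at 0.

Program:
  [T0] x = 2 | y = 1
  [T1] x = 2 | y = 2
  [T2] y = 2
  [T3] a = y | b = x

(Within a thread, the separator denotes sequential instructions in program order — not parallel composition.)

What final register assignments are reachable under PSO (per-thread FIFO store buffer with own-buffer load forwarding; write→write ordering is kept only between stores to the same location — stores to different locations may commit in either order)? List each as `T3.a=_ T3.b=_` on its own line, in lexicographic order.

outcome vector order: (T3.a,T3.b)
|PSO outcomes| = 6

T3.a=0 T3.b=0
T3.a=0 T3.b=2
T3.a=1 T3.b=0
T3.a=1 T3.b=2
T3.a=2 T3.b=0
T3.a=2 T3.b=2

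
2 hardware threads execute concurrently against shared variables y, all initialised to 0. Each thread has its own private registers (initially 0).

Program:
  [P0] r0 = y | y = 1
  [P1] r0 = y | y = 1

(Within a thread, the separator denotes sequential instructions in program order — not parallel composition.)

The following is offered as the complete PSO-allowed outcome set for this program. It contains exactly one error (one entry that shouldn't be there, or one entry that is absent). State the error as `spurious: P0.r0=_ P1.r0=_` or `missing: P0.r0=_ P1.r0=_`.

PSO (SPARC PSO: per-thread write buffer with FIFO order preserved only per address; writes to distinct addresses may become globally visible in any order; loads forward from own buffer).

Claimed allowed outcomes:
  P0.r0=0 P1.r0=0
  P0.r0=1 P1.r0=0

outcome vector order: (P0.r0,P1.r0)
PSO: 3 outcomes — {(0,0), (0,1), (1,0)}
PSO∖claimed = {(0,1)}

missing: P0.r0=0 P1.r0=1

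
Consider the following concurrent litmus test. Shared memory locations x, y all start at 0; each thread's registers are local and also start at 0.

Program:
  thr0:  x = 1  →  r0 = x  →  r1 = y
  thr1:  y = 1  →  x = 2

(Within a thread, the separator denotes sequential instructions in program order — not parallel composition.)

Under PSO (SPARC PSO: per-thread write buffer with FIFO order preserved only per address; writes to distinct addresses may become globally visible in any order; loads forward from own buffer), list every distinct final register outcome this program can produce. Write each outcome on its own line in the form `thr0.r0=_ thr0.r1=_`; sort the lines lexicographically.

outcome vector order: (thr0.r0,thr0.r1)
|PSO outcomes| = 4

thr0.r0=1 thr0.r1=0
thr0.r0=1 thr0.r1=1
thr0.r0=2 thr0.r1=0
thr0.r0=2 thr0.r1=1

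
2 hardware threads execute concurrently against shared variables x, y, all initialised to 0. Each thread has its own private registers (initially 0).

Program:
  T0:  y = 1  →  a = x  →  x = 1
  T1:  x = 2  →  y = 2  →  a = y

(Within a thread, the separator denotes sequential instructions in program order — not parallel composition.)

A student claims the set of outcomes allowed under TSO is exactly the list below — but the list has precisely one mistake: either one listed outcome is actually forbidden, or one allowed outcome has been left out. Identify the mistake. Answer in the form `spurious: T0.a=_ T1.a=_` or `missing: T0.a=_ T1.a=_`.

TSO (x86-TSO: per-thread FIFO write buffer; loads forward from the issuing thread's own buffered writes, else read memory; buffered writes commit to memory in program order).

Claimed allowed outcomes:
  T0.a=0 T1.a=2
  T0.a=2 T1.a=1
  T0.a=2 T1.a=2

missing: T0.a=0 T1.a=1

outcome vector order: (T0.a,T1.a)
TSO (4): 01, 02, 21, 22
TSO∖claimed = {01}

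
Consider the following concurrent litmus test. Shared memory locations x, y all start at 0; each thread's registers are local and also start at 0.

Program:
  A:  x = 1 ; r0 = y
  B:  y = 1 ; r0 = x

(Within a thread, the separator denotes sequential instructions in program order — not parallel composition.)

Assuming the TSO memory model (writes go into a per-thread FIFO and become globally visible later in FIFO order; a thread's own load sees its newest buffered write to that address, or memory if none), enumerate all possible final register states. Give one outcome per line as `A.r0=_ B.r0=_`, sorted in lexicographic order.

A.r0=0 B.r0=0
A.r0=0 B.r0=1
A.r0=1 B.r0=0
A.r0=1 B.r0=1

outcome vector order: (A.r0,B.r0)
|TSO outcomes| = 4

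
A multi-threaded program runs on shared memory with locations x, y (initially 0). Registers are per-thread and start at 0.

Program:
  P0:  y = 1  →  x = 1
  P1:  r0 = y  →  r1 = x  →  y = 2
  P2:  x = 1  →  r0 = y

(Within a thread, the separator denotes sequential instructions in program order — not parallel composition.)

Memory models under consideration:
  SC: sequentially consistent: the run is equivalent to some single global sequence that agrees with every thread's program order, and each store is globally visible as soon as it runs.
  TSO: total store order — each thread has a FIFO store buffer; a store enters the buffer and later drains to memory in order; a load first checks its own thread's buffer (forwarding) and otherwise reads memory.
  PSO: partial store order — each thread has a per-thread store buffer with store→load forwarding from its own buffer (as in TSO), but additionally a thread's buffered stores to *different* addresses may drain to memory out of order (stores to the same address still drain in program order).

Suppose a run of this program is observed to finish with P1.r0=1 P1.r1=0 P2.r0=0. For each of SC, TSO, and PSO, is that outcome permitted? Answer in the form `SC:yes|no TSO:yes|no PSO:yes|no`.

outcome vector order: (P1.r0,P1.r1,P2.r0)
under SC → 0/0/0; 0/0/1; 0/0/2; 0/1/0; 0/1/1; 0/1/2; 1/0/1; 1/0/2; 1/1/0; 1/1/1; 1/1/2
under TSO → 0/0/0; 0/0/1; 0/0/2; 0/1/0; 0/1/1; 0/1/2; 1/0/0; 1/0/1; 1/0/2; 1/1/0; 1/1/1; 1/1/2
under PSO → 0/0/0; 0/0/1; 0/0/2; 0/1/0; 0/1/1; 0/1/2; 1/0/0; 1/0/1; 1/0/2; 1/1/0; 1/1/1; 1/1/2
target 1/0/0 ∈ {TSO,PSO}

SC:no TSO:yes PSO:yes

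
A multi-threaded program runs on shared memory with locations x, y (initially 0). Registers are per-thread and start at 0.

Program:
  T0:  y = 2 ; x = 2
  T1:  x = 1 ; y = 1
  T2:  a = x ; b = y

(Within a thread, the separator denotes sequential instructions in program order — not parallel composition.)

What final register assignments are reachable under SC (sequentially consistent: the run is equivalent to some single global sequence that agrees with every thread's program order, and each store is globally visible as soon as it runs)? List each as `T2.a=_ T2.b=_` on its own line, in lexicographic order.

T2.a=0 T2.b=0
T2.a=0 T2.b=1
T2.a=0 T2.b=2
T2.a=1 T2.b=0
T2.a=1 T2.b=1
T2.a=1 T2.b=2
T2.a=2 T2.b=1
T2.a=2 T2.b=2

outcome vector order: (T2.a,T2.b)
|SC outcomes| = 8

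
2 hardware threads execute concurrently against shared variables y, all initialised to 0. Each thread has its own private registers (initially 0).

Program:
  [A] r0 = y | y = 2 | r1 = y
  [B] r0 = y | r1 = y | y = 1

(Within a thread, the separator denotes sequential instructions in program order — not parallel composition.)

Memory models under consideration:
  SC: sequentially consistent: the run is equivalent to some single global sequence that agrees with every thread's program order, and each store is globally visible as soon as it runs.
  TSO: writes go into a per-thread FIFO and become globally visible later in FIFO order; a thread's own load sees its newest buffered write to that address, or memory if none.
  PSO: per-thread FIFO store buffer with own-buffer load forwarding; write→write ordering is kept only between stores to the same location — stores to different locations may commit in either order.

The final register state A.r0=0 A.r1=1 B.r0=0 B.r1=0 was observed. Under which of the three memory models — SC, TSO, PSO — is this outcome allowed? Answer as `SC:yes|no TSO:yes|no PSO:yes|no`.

SC:yes TSO:yes PSO:yes

outcome vector order: (A.r0,A.r1,B.r0,B.r1)
under SC → 0/1/0/0; 0/1/0/2; 0/1/2/2; 0/2/0/0; 0/2/0/2; 0/2/2/2; 1/2/0/0
under TSO → 0/1/0/0; 0/1/0/2; 0/1/2/2; 0/2/0/0; 0/2/0/2; 0/2/2/2; 1/2/0/0
under PSO → 0/1/0/0; 0/1/0/2; 0/1/2/2; 0/2/0/0; 0/2/0/2; 0/2/2/2; 1/2/0/0
target 0/1/0/0 ∈ {SC,TSO,PSO}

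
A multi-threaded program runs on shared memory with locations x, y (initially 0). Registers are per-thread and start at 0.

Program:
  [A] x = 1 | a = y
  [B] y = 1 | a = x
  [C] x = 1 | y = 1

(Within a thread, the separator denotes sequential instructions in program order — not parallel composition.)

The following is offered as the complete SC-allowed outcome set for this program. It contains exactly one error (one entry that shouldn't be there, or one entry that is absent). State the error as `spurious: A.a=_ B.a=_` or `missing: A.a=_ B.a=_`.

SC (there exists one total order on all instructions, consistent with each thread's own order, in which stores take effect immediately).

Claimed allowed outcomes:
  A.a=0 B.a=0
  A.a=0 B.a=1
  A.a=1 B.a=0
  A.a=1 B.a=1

spurious: A.a=0 B.a=0

outcome vector order: (A.a,B.a)
under SC → (0,1); (1,0); (1,1)
claimed∖SC = {(0,0)}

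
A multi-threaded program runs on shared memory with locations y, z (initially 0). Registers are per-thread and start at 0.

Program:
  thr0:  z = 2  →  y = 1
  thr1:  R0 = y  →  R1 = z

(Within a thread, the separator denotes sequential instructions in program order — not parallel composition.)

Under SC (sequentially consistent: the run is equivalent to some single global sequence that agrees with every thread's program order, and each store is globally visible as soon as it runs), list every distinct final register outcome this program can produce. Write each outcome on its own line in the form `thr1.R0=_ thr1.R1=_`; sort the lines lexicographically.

thr1.R0=0 thr1.R1=0
thr1.R0=0 thr1.R1=2
thr1.R0=1 thr1.R1=2

outcome vector order: (thr1.R0,thr1.R1)
|SC outcomes| = 3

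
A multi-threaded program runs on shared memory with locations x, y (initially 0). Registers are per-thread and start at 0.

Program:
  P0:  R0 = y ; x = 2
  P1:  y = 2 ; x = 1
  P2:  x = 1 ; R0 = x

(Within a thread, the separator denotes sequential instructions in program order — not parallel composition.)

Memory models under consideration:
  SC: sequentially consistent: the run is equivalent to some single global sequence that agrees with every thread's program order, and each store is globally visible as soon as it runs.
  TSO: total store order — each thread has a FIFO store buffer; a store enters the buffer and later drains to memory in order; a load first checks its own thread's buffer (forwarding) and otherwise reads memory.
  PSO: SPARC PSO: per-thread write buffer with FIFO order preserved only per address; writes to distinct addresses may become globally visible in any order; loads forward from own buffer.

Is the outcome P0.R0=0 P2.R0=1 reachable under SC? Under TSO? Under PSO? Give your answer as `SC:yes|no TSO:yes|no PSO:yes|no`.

outcome vector order: (P0.R0,P2.R0)
SC: 4 outcomes — {01; 02; 21; 22}
TSO: 4 outcomes — {01; 02; 21; 22}
PSO: 4 outcomes — {01; 02; 21; 22}
target 01 ∈ {SC,TSO,PSO}

SC:yes TSO:yes PSO:yes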